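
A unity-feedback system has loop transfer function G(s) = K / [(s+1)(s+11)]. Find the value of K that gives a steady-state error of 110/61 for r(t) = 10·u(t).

System type = 0 (no poles at s=0).
K_p = lim_{s→0} G(s) = K / (1·11) = (1/11)·K.
e_ss = 10/(1 + K_p) = 110/61 ⇒ 1 + (1/11)·K = 61/11 ⇒ K = 50.

50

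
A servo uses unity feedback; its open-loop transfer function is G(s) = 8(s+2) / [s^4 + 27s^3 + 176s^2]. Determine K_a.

Factoring s^2 from the denominator leaves a polynomial with constant term 176, so the system is type 2.
K_a = lim_{s→0} s^2·G(s) = 8·2 / 176 = 1/11.

1/11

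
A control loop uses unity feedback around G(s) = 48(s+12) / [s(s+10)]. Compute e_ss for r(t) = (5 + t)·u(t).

5/288

The open loop has one pole at the origin → type 1 system. Taking each input component in turn:
  • 5: tracked with zero error.
  • t: e_ss = 1/K_v with K_v=57.6 → 5/288.
Total e_ss = 5/288.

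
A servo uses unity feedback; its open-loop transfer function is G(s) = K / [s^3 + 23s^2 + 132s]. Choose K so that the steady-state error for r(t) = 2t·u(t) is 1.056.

Factoring s from the denominator leaves a polynomial with constant term 132, so the system is type 1.
K_v = lim_{s→0} s·G(s) = K / 132 = (1/132)·K.
e_ss = 2/K_v = 1.056 ⇒ K_v = 125/66 ⇒ K = (125/66)/(1/132) = 250.

250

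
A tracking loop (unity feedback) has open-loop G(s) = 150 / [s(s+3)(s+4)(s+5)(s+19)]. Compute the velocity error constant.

The open loop has one pole at the origin → type 1 system.
K_v = lim_{s→0} s·G(s) = 150 / (3·4·5·19) = 5/38.

5/38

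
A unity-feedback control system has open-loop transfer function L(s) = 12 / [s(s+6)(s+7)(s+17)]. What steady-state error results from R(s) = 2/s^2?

System type = 1 (one pole at s=0).
K_v = lim_{s→0} s·L(s) = 12 / (6·7·17) = 2/119.
e_ss = 2/K_v = 2/(2/119) = 119.

119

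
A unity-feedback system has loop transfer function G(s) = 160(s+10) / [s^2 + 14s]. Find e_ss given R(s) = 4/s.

The denominator has no term below 14s — 1 pole at s=0, type 1.
K_p = ∞ for a type-1 system; e_ss to a step is zero.

0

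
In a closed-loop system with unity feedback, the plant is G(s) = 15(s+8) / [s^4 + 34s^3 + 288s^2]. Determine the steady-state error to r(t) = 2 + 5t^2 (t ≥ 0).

24

Lowest-order denominator term is 288s^2, so the open loop has 2 poles at the origin → type 2 system. Treating each term separately:
  • 2: tracked with zero error.
  • 5t^2: e_ss = 10/K_a with K_a=5/12 → 24.
Total e_ss = 24.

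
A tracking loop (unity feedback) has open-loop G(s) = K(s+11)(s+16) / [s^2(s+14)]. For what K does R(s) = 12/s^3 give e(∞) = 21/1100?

Two free integrators in G(s): this is a type 2 system.
K_a = lim_{s→0} s^2·G(s) = K·11·16 / (14) = (88/7)·K.
e_ss = 12/K_a = 21/1100 ⇒ K_a = 4400/7 ⇒ K = (4400/7)/(88/7) = 50.

50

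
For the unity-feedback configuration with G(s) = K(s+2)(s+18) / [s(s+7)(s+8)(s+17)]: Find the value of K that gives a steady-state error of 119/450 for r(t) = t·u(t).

100

G(s) has one factor of s in the denominator, so the system is type 1.
K_v = lim_{s→0} s·G(s) = K·2·18 / (7·8·17) = (9/238)·K.
e_ss = 1/K_v = 119/450 ⇒ K_v = 450/119 ⇒ K = (450/119)/(9/238) = 100.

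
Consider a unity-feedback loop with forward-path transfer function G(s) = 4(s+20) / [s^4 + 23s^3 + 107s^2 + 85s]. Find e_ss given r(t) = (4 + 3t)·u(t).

3.1875

Lowest-order denominator term is 85s, so the open loop has 1 pole at the origin → type 1 system. Taking each input component in turn:
  • 4: tracked with zero error.
  • 3t: e_ss = 3/K_v with K_v=16/17 → 3.1875.
Total e_ss = 3.1875.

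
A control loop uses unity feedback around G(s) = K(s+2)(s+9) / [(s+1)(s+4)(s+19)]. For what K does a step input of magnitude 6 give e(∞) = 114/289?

60

The open loop has no poles at the origin → type 0 system.
K_p = lim_{s→0} G(s) = K·2·9 / (1·4·19) = (9/38)·K.
e_ss = 6/(1 + K_p) = 114/289 ⇒ 1 + (9/38)·K = 289/19 ⇒ K = 60.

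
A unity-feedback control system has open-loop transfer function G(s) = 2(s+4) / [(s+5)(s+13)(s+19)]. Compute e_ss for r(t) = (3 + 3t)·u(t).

infinity

The open loop has no poles at the origin → type 0 system. Treating each term separately:
  • 3: e_ss = 3/(1+K_p) with K_p=8/1235 → 3705/1243.
  • 3t: a type-0 system cannot track it, e_ss → ∞.
The unbounded component dominates.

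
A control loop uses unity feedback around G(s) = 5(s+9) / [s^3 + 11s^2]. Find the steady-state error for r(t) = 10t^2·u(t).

44/9

Factoring s^2 from the denominator leaves a polynomial with constant term 11, so the system is type 2.
K_a = lim_{s→0} s^2·G(s) = 5·9 / 11 = 45/11.
r(t) = 10t^2 gives R(s) = 20/s^3.
e_ss = 20/K_a = 20/(45/11) = 44/9.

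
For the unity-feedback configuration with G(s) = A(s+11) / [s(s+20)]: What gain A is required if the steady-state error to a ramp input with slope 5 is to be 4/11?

25

The open loop has one pole at the origin → type 1 system.
K_v = lim_{s→0} s·G(s) = A·11 / (20) = 0.55·A.
e_ss = 5/K_v = 4/11 ⇒ K_v = 13.75 ⇒ A = 13.75/0.55 = 25.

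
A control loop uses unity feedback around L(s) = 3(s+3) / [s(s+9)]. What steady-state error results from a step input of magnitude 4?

0

One free integrator in L(s): this is a type 1 system.
K_p = ∞ for a type-1 system; e_ss to a step is zero.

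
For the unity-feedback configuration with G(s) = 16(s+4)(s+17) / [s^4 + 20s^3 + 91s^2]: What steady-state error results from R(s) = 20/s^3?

455/272

The denominator has no term below 91s^2 — 2 poles at s=0, type 2.
K_a = lim_{s→0} s^2·G(s) = 16·4·17 / 91 = 1088/91.
r(t) = 10t^2 gives R(s) = 20/s^3.
e_ss = 20/K_a = 20/(1088/91) = 455/272.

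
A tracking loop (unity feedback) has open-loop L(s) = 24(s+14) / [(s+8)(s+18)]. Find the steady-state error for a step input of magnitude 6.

1.8

The open loop has no poles at the origin → type 0 system.
K_p = lim_{s→0} L(s) = 24·14 / (8·18) = 7/3.
e_ss = 6/(1 + K_p) = 6/(10/3) = 1.8.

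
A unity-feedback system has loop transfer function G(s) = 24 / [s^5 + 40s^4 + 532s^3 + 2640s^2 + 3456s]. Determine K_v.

1/144

Lowest-order denominator term is 3456s, so the open loop has 1 pole at the origin → type 1 system.
K_v = lim_{s→0} s·G(s) = 24 / 3456 = 1/144.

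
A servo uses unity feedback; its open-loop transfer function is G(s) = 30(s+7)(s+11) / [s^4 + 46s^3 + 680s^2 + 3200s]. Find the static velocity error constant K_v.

231/320

Lowest-order denominator term is 3200s, so the open loop has 1 pole at the origin → type 1 system.
K_v = lim_{s→0} s·G(s) = 30·7·11 / 3200 = 231/320.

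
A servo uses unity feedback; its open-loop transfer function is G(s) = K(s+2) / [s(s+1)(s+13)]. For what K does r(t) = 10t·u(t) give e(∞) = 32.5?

G(s) has one factor of s in the denominator, so the system is type 1.
K_v = lim_{s→0} s·G(s) = K·2 / (1·13) = (2/13)·K.
e_ss = 10/K_v = 32.5 ⇒ K_v = 4/13 ⇒ K = (4/13)/(2/13) = 2.

2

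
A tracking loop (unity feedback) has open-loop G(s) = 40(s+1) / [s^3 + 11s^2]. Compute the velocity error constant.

infinity

K_v = lim_{s→0} s·G(s); with 2 poles at the origin the limit diverges, so K_v = ∞.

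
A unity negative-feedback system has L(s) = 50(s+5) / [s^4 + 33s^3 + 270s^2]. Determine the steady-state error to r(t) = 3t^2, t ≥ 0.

The denominator has no term below 270s^2 — 2 poles at s=0, type 2.
K_a = lim_{s→0} s^2·L(s) = 50·5 / 270 = 25/27.
r(t) = 3t^2 gives R(s) = 6/s^3.
e_ss = 6/K_a = 6/(25/27) = 6.48.

6.48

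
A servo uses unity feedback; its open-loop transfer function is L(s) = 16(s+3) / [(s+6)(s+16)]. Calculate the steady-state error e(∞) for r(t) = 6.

No free integrators in L(s): this is a type 0 system.
K_p = lim_{s→0} L(s) = 16·3 / (6·16) = 0.5.
e_ss = 6/(1 + K_p) = 6/1.5 = 4.

4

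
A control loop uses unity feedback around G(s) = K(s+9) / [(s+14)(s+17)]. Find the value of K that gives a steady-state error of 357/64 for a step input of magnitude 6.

No free integrators in G(s): this is a type 0 system.
K_p = lim_{s→0} G(s) = K·9 / (14·17) = (9/238)·K.
e_ss = 6/(1 + K_p) = 357/64 ⇒ 1 + (9/238)·K = 128/119 ⇒ K = 2.

2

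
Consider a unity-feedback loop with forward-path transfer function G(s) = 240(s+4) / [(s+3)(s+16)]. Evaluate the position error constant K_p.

The open loop has no poles at the origin → type 0 system.
K_p = lim_{s→0} G(s) = 240·4 / (3·16) = 20.

20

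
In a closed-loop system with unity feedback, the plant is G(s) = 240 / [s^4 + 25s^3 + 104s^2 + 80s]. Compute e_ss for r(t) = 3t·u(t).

1

Lowest-order denominator term is 80s, so the open loop has 1 pole at the origin → type 1 system.
K_v = lim_{s→0} s·G(s) = 240 / 80 = 3.
e_ss = 3/K_v = 3/3 = 1.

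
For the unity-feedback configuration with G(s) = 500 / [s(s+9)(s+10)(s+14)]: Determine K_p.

K_p = lim_{s→0} G(s); with 1 pole at the origin the limit diverges, so K_p = ∞.

infinity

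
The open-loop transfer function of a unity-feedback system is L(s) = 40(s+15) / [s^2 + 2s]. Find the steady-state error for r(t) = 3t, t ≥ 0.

0.01

The denominator has no term below 2s — 1 pole at s=0, type 1.
K_v = lim_{s→0} s·L(s) = 40·15 / 2 = 300.
e_ss = 3/K_v = 3/300 = 0.01.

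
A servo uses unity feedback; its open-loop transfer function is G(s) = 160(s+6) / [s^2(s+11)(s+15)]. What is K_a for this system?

System type = 2 (two poles at s=0).
K_a = lim_{s→0} s^2·G(s) = 160·6 / (11·15) = 64/11.

64/11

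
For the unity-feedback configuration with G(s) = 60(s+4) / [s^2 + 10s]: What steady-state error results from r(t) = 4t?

Lowest-order denominator term is 10s, so the open loop has 1 pole at the origin → type 1 system.
K_v = lim_{s→0} s·G(s) = 60·4 / 10 = 24.
e_ss = 4/K_v = 4/24 = 1/6.

1/6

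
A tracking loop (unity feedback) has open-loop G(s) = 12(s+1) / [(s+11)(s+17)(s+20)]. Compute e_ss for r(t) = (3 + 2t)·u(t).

The open loop has no poles at the origin → type 0 system. Treating each term separately:
  • 3: e_ss = 3/(1+K_p) with K_p=3/935 → 2805/938.
  • 2t: a type-0 system cannot track it, e_ss → ∞.
The unbounded component dominates.

infinity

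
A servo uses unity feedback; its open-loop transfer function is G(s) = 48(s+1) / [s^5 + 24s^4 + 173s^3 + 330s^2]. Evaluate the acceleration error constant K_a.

The denominator has no term below 330s^2 — 2 poles at s=0, type 2.
K_a = lim_{s→0} s^2·G(s) = 48·1 / 330 = 8/55.

8/55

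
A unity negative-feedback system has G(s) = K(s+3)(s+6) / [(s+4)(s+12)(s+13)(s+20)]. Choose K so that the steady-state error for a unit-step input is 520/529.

System type = 0 (no poles at s=0).
K_p = lim_{s→0} G(s) = K·3·6 / (4·12·13·20) = (3/2080)·K.
e_ss = 1/(1 + K_p) = 520/529 ⇒ 1 + (3/2080)·K = 529/520 ⇒ K = 12.

12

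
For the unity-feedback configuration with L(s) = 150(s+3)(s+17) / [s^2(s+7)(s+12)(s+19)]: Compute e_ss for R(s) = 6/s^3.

Two free integrators in L(s): this is a type 2 system.
K_a = lim_{s→0} s^2·L(s) = 150·3·17 / (7·12·19) = 1275/266.
r(t) = 3t^2 gives R(s) = 6/s^3.
e_ss = 6/K_a = 6/(1275/266) = 532/425.

532/425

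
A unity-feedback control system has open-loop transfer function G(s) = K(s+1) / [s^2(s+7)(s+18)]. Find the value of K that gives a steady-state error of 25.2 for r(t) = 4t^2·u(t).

G(s) has two factors of s in the denominator, so the system is type 2.
K_a = lim_{s→0} s^2·G(s) = K·1 / (7·18) = (1/126)·K.
e_ss = 8/K_a = 25.2 ⇒ K_a = 20/63 ⇒ K = (20/63)/(1/126) = 40.

40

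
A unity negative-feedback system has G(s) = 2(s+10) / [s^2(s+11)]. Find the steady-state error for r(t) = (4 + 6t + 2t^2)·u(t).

Two free integrators in G(s): this is a type 2 system. Treating each term separately:
  • 4: tracked with zero error.
  • 6t: tracked with zero error.
  • 2t^2: e_ss = 4/K_a with K_a=20/11 → 2.2.
Total e_ss = 2.2.

2.2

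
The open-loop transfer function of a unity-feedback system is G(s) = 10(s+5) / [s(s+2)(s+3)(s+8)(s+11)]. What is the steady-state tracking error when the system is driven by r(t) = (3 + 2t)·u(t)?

21.12

System type = 1 (one pole at s=0). By superposition:
  • 3: tracked with zero error.
  • 2t: e_ss = 2/K_v with K_v=25/264 → 21.12.
Total e_ss = 21.12.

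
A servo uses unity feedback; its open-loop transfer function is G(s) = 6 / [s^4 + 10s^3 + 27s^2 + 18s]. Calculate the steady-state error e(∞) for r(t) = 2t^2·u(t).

infinity

Lowest-order denominator term is 18s, so the open loop has 1 pole at the origin → type 1 system.
K_a = lim_{s→0} s^2·G(s) = 0; the steady-state error to this parabolic input grows without bound.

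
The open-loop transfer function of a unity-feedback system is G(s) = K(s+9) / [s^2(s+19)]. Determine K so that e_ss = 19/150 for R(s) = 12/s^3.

200

Two free integrators in G(s): this is a type 2 system.
K_a = lim_{s→0} s^2·G(s) = K·9 / (19) = (9/19)·K.
e_ss = 12/K_a = 19/150 ⇒ K_a = 1800/19 ⇒ K = (1800/19)/(9/19) = 200.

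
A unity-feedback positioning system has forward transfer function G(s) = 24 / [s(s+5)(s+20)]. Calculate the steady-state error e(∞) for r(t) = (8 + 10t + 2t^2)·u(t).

G(s) has one factor of s in the denominator, so the system is type 1. Taking each input component in turn:
  • 8: tracked with zero error.
  • 10t: e_ss = 10/K_v with K_v=0.24 → 125/3.
  • 2t^2: a type-1 system cannot track it, e_ss → ∞.
The unbounded component dominates.

infinity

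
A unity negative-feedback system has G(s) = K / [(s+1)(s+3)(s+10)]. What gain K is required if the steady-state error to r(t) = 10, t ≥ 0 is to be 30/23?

The open loop has no poles at the origin → type 0 system.
K_p = lim_{s→0} G(s) = K / (1·3·10) = (1/30)·K.
e_ss = 10/(1 + K_p) = 30/23 ⇒ 1 + (1/30)·K = 23/3 ⇒ K = 200.

200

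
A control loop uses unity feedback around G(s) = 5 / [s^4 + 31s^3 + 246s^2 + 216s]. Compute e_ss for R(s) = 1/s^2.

43.2

Lowest-order denominator term is 216s, so the open loop has 1 pole at the origin → type 1 system.
K_v = lim_{s→0} s·G(s) = 5 / 216 = 5/216.
e_ss = 1/K_v = 1/(5/216) = 43.2.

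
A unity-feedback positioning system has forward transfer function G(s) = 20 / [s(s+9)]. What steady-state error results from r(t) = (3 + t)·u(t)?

0.45

System type = 1 (one pole at s=0). By superposition:
  • 3: tracked with zero error.
  • t: e_ss = 1/K_v with K_v=20/9 → 0.45.
Total e_ss = 0.45.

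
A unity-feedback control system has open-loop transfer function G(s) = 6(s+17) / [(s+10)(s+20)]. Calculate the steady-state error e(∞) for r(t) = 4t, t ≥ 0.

infinity

The open loop has no poles at the origin → type 0 system.
For a type-0 system K_v = 0, so e_ss to a ramp input is unbounded.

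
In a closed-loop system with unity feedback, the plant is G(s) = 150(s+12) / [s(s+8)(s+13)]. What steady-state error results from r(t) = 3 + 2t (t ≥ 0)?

26/225

One free integrator in G(s): this is a type 1 system. Treating each term separately:
  • 3: tracked with zero error.
  • 2t: e_ss = 2/K_v with K_v=225/13 → 26/225.
Total e_ss = 26/225.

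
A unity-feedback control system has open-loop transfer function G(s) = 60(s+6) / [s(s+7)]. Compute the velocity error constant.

360/7

One free integrator in G(s): this is a type 1 system.
K_v = lim_{s→0} s·G(s) = 60·6 / (7) = 360/7.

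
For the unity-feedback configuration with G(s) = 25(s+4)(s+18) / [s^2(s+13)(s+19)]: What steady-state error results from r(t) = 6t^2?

247/150

Two free integrators in G(s): this is a type 2 system.
K_a = lim_{s→0} s^2·G(s) = 25·4·18 / (13·19) = 1800/247.
r(t) = 6t^2 gives R(s) = 12/s^3.
e_ss = 12/K_a = 12/(1800/247) = 247/150.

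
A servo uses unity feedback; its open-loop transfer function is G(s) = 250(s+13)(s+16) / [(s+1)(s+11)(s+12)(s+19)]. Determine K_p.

System type = 0 (no poles at s=0).
K_p = lim_{s→0} G(s) = 250·13·16 / (1·11·12·19) = 13000/627.

13000/627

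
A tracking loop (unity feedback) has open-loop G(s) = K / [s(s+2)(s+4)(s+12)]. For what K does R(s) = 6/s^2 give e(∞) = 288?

2

One free integrator in G(s): this is a type 1 system.
K_v = lim_{s→0} s·G(s) = K / (2·4·12) = (1/96)·K.
e_ss = 6/K_v = 288 ⇒ K_v = 1/48 ⇒ K = (1/48)/(1/96) = 2.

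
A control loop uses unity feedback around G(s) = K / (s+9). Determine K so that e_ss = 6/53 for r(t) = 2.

The open loop has no poles at the origin → type 0 system.
K_p = lim_{s→0} G(s) = K / (9) = (1/9)·K.
e_ss = 2/(1 + K_p) = 6/53 ⇒ 1 + (1/9)·K = 53/3 ⇒ K = 150.

150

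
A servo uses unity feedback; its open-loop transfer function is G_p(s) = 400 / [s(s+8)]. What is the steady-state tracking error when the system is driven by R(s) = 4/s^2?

One free integrator in G_p(s): this is a type 1 system.
K_v = lim_{s→0} s·G_p(s) = 400 / (8) = 50.
e_ss = 4/K_v = 4/50 = 0.08.

0.08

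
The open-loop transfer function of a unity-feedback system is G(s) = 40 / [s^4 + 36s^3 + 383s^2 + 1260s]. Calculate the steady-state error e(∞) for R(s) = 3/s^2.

Lowest-order denominator term is 1260s, so the open loop has 1 pole at the origin → type 1 system.
K_v = lim_{s→0} s·G(s) = 40 / 1260 = 2/63.
e_ss = 3/K_v = 3/(2/63) = 94.5.

94.5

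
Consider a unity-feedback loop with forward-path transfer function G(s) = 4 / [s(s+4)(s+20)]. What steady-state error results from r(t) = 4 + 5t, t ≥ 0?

One free integrator in G(s): this is a type 1 system. By superposition:
  • 4: tracked with zero error.
  • 5t: e_ss = 5/K_v with K_v=0.05 → 100.
Total e_ss = 100.

100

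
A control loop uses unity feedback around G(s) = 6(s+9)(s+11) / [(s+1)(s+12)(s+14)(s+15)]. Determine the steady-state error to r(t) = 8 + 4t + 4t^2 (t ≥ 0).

infinity

No free integrators in G(s): this is a type 0 system. Treating each term separately:
  • 8: e_ss = 8/(1+K_p) with K_p=33/140 → 1120/173.
  • 4t: a type-0 system cannot track it, e_ss → ∞.
  • 4t^2: a type-0 system cannot track it, e_ss → ∞.
The unbounded component dominates.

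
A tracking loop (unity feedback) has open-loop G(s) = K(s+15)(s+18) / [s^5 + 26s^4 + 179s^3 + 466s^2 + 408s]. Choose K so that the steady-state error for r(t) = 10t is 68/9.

Lowest-order denominator term is 408s, so the open loop has 1 pole at the origin → type 1 system.
K_v = lim_{s→0} s·G(s) = K·15·18 / 408 = (45/68)·K.
e_ss = 10/K_v = 68/9 ⇒ K_v = 45/34 ⇒ K = (45/34)/(45/68) = 2.

2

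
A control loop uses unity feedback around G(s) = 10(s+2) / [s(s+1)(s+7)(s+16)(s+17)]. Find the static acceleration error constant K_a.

The open loop has one pole at the origin → type 1 system.
K_a = lim_{s→0} s^2·G(s) = 0 (the extra factor of s kills the finite limit).

0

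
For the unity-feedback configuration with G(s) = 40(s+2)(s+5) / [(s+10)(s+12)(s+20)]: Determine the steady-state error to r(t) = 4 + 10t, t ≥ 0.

infinity

The open loop has no poles at the origin → type 0 system. Treating each term separately:
  • 4: e_ss = 4/(1+K_p) with K_p=1/6 → 24/7.
  • 10t: a type-0 system cannot track it, e_ss → ∞.
The unbounded component dominates.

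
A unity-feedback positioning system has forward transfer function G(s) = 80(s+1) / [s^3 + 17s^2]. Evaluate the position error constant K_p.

infinity

K_p = lim_{s→0} G(s); with 2 poles at the origin the limit diverges, so K_p = ∞.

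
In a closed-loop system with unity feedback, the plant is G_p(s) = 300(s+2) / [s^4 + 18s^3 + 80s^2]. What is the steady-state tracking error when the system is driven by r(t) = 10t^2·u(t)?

8/3

Lowest-order denominator term is 80s^2, so the open loop has 2 poles at the origin → type 2 system.
K_a = lim_{s→0} s^2·G_p(s) = 300·2 / 80 = 7.5.
r(t) = 10t^2 gives R(s) = 20/s^3.
e_ss = 20/K_a = 20/7.5 = 8/3.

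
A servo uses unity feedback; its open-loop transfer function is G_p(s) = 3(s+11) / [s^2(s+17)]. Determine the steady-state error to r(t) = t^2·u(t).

34/33

The open loop has two poles at the origin → type 2 system.
K_a = lim_{s→0} s^2·G_p(s) = 3·11 / (17) = 33/17.
r(t) = t^2 gives R(s) = 2/s^3.
e_ss = 2/K_a = 2/(33/17) = 34/33.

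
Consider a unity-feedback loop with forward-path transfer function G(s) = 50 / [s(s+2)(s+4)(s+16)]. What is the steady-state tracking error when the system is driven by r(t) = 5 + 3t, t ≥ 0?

7.68

G(s) has one factor of s in the denominator, so the system is type 1. Taking each input component in turn:
  • 5: tracked with zero error.
  • 3t: e_ss = 3/K_v with K_v=25/64 → 7.68.
Total e_ss = 7.68.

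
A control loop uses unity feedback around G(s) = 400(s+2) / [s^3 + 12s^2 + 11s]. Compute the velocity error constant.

The denominator has no term below 11s — 1 pole at s=0, type 1.
K_v = lim_{s→0} s·G(s) = 400·2 / 11 = 800/11.

800/11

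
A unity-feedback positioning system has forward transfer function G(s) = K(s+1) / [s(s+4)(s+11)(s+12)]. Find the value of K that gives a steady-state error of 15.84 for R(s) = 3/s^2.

The open loop has one pole at the origin → type 1 system.
K_v = lim_{s→0} s·G(s) = K·1 / (4·11·12) = (1/528)·K.
e_ss = 3/K_v = 15.84 ⇒ K_v = 25/132 ⇒ K = (25/132)/(1/528) = 100.

100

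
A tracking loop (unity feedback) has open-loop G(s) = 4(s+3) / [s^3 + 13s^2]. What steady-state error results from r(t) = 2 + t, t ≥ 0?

0

Factoring s^2 from the denominator leaves a polynomial with constant term 13, so the system is type 2. Taking each input component in turn:
  • 2: tracked with zero error.
  • t: tracked with zero error.
Total e_ss = 0.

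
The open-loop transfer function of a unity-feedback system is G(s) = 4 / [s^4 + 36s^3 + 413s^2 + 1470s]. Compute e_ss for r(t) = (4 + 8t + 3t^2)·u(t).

infinity

Factoring s from the denominator leaves a polynomial with constant term 1470, so the system is type 1. Treating each term separately:
  • 4: tracked with zero error.
  • 8t: e_ss = 8/K_v with K_v=2/735 → 2940.
  • 3t^2: a type-1 system cannot track it, e_ss → ∞.
The unbounded component dominates.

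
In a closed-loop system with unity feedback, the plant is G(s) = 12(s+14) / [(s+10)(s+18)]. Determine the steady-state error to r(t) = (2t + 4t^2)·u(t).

System type = 0 (no poles at s=0). Treating each term separately:
  • 2t: a type-0 system cannot track it, e_ss → ∞.
  • 4t^2: a type-0 system cannot track it, e_ss → ∞.
The unbounded component dominates.

infinity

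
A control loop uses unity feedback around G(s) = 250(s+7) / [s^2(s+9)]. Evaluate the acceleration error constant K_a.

1750/9

G(s) has two factors of s in the denominator, so the system is type 2.
K_a = lim_{s→0} s^2·G(s) = 250·7 / (9) = 1750/9.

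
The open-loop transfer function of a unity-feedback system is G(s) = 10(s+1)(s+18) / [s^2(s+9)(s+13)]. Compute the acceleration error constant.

20/13

Two free integrators in G(s): this is a type 2 system.
K_a = lim_{s→0} s^2·G(s) = 10·1·18 / (9·13) = 20/13.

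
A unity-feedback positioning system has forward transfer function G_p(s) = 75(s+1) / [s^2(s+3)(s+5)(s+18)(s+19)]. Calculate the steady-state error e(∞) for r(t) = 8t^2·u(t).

1094.4

Two free integrators in G_p(s): this is a type 2 system.
K_a = lim_{s→0} s^2·G_p(s) = 75·1 / (3·5·18·19) = 5/342.
r(t) = 8t^2 gives R(s) = 16/s^3.
e_ss = 16/K_a = 16/(5/342) = 1094.4.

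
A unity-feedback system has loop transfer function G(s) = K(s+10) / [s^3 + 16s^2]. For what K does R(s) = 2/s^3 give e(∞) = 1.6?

The denominator has no term below 16s^2 — 2 poles at s=0, type 2.
K_a = lim_{s→0} s^2·G(s) = K·10 / 16 = 0.625·K.
e_ss = 2/K_a = 1.6 ⇒ K_a = 1.25 ⇒ K = 1.25/0.625 = 2.

2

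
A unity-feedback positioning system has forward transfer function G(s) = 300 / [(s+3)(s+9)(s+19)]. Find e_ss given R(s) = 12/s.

2052/271

No free integrators in G(s): this is a type 0 system.
K_p = lim_{s→0} G(s) = 300 / (3·9·19) = 100/171.
e_ss = 12/(1 + K_p) = 12/(271/171) = 2052/271.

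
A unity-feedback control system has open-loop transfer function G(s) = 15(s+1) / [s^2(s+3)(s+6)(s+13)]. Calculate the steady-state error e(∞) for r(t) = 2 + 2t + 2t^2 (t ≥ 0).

62.4

The open loop has two poles at the origin → type 2 system. By superposition:
  • 2: tracked with zero error.
  • 2t: tracked with zero error.
  • 2t^2: e_ss = 4/K_a with K_a=5/78 → 62.4.
Total e_ss = 62.4.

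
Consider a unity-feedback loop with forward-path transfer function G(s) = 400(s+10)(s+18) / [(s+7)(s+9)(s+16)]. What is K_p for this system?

G(s) has no factors of s in the denominator, so the system is type 0.
K_p = lim_{s→0} G(s) = 400·10·18 / (7·9·16) = 500/7.

500/7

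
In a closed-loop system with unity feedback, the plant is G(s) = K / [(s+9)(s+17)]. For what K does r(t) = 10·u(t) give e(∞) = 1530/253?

G(s) has no factors of s in the denominator, so the system is type 0.
K_p = lim_{s→0} G(s) = K / (9·17) = (1/153)·K.
e_ss = 10/(1 + K_p) = 1530/253 ⇒ 1 + (1/153)·K = 253/153 ⇒ K = 100.

100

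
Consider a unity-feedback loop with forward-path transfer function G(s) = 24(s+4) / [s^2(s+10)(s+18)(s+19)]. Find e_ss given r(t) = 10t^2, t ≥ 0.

System type = 2 (two poles at s=0).
K_a = lim_{s→0} s^2·G(s) = 24·4 / (10·18·19) = 8/285.
r(t) = 10t^2 gives R(s) = 20/s^3.
e_ss = 20/K_a = 20/(8/285) = 712.5.

712.5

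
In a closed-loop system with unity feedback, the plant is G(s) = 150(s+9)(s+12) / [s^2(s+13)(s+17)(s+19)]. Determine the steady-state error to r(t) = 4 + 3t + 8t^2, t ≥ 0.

G(s) has two factors of s in the denominator, so the system is type 2. Treating each term separately:
  • 4: tracked with zero error.
  • 3t: tracked with zero error.
  • 8t^2: e_ss = 16/K_a with K_a=16200/4199 → 8398/2025.
Total e_ss = 8398/2025.

8398/2025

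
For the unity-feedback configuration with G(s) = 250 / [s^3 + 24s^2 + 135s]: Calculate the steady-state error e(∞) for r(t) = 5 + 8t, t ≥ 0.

4.32

Lowest-order denominator term is 135s, so the open loop has 1 pole at the origin → type 1 system. Treating each term separately:
  • 5: tracked with zero error.
  • 8t: e_ss = 8/K_v with K_v=50/27 → 4.32.
Total e_ss = 4.32.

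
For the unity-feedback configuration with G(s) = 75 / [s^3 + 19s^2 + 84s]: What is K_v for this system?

Factoring s from the denominator leaves a polynomial with constant term 84, so the system is type 1.
K_v = lim_{s→0} s·G(s) = 75 / 84 = 25/28.

25/28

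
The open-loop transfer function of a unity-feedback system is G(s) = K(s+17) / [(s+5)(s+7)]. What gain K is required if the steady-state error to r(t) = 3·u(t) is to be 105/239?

System type = 0 (no poles at s=0).
K_p = lim_{s→0} G(s) = K·17 / (5·7) = (17/35)·K.
e_ss = 3/(1 + K_p) = 105/239 ⇒ 1 + (17/35)·K = 239/35 ⇒ K = 12.

12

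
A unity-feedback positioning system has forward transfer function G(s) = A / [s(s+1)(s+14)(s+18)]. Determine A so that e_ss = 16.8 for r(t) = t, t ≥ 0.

15

One free integrator in G(s): this is a type 1 system.
K_v = lim_{s→0} s·G(s) = A / (1·14·18) = (1/252)·A.
e_ss = 1/K_v = 16.8 ⇒ K_v = 5/84 ⇒ A = (5/84)/(1/252) = 15.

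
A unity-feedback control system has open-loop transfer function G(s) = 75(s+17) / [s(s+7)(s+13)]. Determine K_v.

One free integrator in G(s): this is a type 1 system.
K_v = lim_{s→0} s·G(s) = 75·17 / (7·13) = 1275/91.

1275/91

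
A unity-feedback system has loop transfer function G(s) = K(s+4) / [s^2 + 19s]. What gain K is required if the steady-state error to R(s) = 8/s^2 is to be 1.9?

Lowest-order denominator term is 19s, so the open loop has 1 pole at the origin → type 1 system.
K_v = lim_{s→0} s·G(s) = K·4 / 19 = (4/19)·K.
e_ss = 8/K_v = 1.9 ⇒ K_v = 80/19 ⇒ K = (80/19)/(4/19) = 20.

20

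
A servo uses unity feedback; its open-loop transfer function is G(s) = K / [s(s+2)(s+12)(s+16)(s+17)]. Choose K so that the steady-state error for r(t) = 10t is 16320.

G(s) has one factor of s in the denominator, so the system is type 1.
K_v = lim_{s→0} s·G(s) = K / (2·12·16·17) = (1/6528)·K.
e_ss = 10/K_v = 16320 ⇒ K_v = 1/1632 ⇒ K = (1/1632)/(1/6528) = 4.

4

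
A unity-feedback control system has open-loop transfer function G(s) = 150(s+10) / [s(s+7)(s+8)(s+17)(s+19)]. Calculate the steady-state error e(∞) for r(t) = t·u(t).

4522/375

One free integrator in G(s): this is a type 1 system.
K_v = lim_{s→0} s·G(s) = 150·10 / (7·8·17·19) = 375/4522.
e_ss = 1/K_v = 1/(375/4522) = 4522/375.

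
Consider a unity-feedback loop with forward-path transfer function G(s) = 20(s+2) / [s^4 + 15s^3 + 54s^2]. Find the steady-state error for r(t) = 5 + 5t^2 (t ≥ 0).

13.5

The denominator has no term below 54s^2 — 2 poles at s=0, type 2. By superposition:
  • 5: tracked with zero error.
  • 5t^2: e_ss = 10/K_a with K_a=20/27 → 13.5.
Total e_ss = 13.5.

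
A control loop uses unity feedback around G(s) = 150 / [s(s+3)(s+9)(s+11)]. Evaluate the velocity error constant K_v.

50/99

System type = 1 (one pole at s=0).
K_v = lim_{s→0} s·G(s) = 150 / (3·9·11) = 50/99.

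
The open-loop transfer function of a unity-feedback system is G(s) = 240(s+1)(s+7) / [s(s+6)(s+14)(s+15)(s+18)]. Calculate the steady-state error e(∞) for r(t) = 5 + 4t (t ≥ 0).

One free integrator in G(s): this is a type 1 system. By superposition:
  • 5: tracked with zero error.
  • 4t: e_ss = 4/K_v with K_v=2/27 → 54.
Total e_ss = 54.

54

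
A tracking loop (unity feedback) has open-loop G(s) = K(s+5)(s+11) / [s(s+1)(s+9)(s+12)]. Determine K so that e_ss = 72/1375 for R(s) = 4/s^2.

150

System type = 1 (one pole at s=0).
K_v = lim_{s→0} s·G(s) = K·5·11 / (1·9·12) = (55/108)·K.
e_ss = 4/K_v = 72/1375 ⇒ K_v = 1375/18 ⇒ K = (1375/18)/(55/108) = 150.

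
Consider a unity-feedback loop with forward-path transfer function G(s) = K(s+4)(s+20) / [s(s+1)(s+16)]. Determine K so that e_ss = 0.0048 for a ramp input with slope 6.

250

G(s) has one factor of s in the denominator, so the system is type 1.
K_v = lim_{s→0} s·G(s) = K·4·20 / (1·16) = 5·K.
e_ss = 6/K_v = 0.0048 ⇒ K_v = 1250 ⇒ K = 1250/5 = 250.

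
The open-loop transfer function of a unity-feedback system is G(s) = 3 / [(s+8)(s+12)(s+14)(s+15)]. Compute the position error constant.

1/6720

The open loop has no poles at the origin → type 0 system.
K_p = lim_{s→0} G(s) = 3 / (8·12·14·15) = 1/6720.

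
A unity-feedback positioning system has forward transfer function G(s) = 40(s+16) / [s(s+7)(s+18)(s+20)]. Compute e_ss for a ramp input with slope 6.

23.625

G(s) has one factor of s in the denominator, so the system is type 1.
K_v = lim_{s→0} s·G(s) = 40·16 / (7·18·20) = 16/63.
e_ss = 6/K_v = 6/(16/63) = 23.625.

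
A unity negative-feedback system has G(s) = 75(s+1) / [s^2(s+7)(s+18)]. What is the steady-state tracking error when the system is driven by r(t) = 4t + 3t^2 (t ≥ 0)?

System type = 2 (two poles at s=0). By superposition:
  • 4t: tracked with zero error.
  • 3t^2: e_ss = 6/K_a with K_a=25/42 → 10.08.
Total e_ss = 10.08.

10.08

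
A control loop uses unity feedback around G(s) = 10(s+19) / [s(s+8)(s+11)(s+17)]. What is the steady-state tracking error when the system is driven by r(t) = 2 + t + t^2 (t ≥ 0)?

infinity

G(s) has one factor of s in the denominator, so the system is type 1. Taking each input component in turn:
  • 2: tracked with zero error.
  • t: e_ss = 1/K_v with K_v=95/748 → 748/95.
  • t^2: a type-1 system cannot track it, e_ss → ∞.
The unbounded component dominates.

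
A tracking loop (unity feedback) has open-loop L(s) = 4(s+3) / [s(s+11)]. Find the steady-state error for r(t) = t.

One free integrator in L(s): this is a type 1 system.
K_v = lim_{s→0} s·L(s) = 4·3 / (11) = 12/11.
e_ss = 1/K_v = 1/(12/11) = 11/12.

11/12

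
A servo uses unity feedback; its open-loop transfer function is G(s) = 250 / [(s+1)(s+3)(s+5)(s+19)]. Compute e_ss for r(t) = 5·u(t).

285/107

No free integrators in G(s): this is a type 0 system.
K_p = lim_{s→0} G(s) = 250 / (1·3·5·19) = 50/57.
e_ss = 5/(1 + K_p) = 5/(107/57) = 285/107.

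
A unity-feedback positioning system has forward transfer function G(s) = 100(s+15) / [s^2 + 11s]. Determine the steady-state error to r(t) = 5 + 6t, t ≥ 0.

0.044

The denominator has no term below 11s — 1 pole at s=0, type 1. By superposition:
  • 5: tracked with zero error.
  • 6t: e_ss = 6/K_v with K_v=1500/11 → 0.044.
Total e_ss = 0.044.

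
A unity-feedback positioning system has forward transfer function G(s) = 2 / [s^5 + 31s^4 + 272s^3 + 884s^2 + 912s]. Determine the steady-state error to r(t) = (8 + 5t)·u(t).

2280

The denominator has no term below 912s — 1 pole at s=0, type 1. Treating each term separately:
  • 8: tracked with zero error.
  • 5t: e_ss = 5/K_v with K_v=1/456 → 2280.
Total e_ss = 2280.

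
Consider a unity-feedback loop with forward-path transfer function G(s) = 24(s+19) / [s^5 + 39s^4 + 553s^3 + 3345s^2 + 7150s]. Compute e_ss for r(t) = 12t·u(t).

The denominator has no term below 7150s — 1 pole at s=0, type 1.
K_v = lim_{s→0} s·G(s) = 24·19 / 7150 = 228/3575.
e_ss = 12/K_v = 12/(228/3575) = 3575/19.

3575/19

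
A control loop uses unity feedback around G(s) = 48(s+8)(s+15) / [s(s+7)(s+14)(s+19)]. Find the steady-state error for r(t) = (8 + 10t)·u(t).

931/288

One free integrator in G(s): this is a type 1 system. Taking each input component in turn:
  • 8: tracked with zero error.
  • 10t: e_ss = 10/K_v with K_v=2880/931 → 931/288.
Total e_ss = 931/288.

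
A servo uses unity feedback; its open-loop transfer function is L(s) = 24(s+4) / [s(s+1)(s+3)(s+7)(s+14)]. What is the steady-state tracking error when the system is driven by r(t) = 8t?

The open loop has one pole at the origin → type 1 system.
K_v = lim_{s→0} s·L(s) = 24·4 / (1·3·7·14) = 16/49.
e_ss = 8/K_v = 8/(16/49) = 24.5.

24.5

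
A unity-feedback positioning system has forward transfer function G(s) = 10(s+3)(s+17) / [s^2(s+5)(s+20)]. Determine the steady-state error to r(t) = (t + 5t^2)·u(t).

System type = 2 (two poles at s=0). By superposition:
  • t: tracked with zero error.
  • 5t^2: e_ss = 10/K_a with K_a=5.1 → 100/51.
Total e_ss = 100/51.

100/51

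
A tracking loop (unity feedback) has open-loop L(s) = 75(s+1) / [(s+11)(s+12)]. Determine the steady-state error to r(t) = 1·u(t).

No free integrators in L(s): this is a type 0 system.
K_p = lim_{s→0} L(s) = 75·1 / (11·12) = 25/44.
e_ss = 1/(1 + K_p) = 1/(69/44) = 44/69.

44/69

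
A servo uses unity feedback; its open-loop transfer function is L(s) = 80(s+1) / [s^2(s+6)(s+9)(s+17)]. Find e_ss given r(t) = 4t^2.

L(s) has two factors of s in the denominator, so the system is type 2.
K_a = lim_{s→0} s^2·L(s) = 80·1 / (6·9·17) = 40/459.
r(t) = 4t^2 gives R(s) = 8/s^3.
e_ss = 8/K_a = 8/(40/459) = 91.8.

91.8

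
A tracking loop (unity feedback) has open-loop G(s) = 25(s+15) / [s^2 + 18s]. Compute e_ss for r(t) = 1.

Factoring s from the denominator leaves a polynomial with constant term 18, so the system is type 1.
A type-1 system has K_p = ∞, so it tracks a step input with zero steady-state error.

0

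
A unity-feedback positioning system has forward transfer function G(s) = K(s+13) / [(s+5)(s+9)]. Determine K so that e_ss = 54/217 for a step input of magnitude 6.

80

The open loop has no poles at the origin → type 0 system.
K_p = lim_{s→0} G(s) = K·13 / (5·9) = (13/45)·K.
e_ss = 6/(1 + K_p) = 54/217 ⇒ 1 + (13/45)·K = 217/9 ⇒ K = 80.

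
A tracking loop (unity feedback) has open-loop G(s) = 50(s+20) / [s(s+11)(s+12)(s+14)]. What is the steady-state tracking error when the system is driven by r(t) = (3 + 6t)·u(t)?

G(s) has one factor of s in the denominator, so the system is type 1. Treating each term separately:
  • 3: tracked with zero error.
  • 6t: e_ss = 6/K_v with K_v=125/231 → 11.088.
Total e_ss = 11.088.

11.088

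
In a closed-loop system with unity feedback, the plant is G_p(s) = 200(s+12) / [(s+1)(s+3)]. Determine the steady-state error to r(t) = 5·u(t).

5/801

G_p(s) has no factors of s in the denominator, so the system is type 0.
K_p = lim_{s→0} G_p(s) = 200·12 / (1·3) = 800.
e_ss = 5/(1 + K_p) = 5/801.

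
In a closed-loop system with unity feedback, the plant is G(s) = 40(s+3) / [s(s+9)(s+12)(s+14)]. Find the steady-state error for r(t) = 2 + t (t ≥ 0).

12.6

G(s) has one factor of s in the denominator, so the system is type 1. By superposition:
  • 2: tracked with zero error.
  • t: e_ss = 1/K_v with K_v=5/63 → 12.6.
Total e_ss = 12.6.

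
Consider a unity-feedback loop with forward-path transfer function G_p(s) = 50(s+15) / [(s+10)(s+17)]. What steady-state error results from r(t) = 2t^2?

infinity

The open loop has no poles at the origin → type 0 system.
K_a = lim_{s→0} s^2·G_p(s) = 0; the steady-state error to this parabolic input grows without bound.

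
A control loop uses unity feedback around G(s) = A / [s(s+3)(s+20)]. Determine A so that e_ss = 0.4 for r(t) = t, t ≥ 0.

The open loop has one pole at the origin → type 1 system.
K_v = lim_{s→0} s·G(s) = A / (3·20) = (1/60)·A.
e_ss = 1/K_v = 0.4 ⇒ K_v = 2.5 ⇒ A = 2.5/(1/60) = 150.

150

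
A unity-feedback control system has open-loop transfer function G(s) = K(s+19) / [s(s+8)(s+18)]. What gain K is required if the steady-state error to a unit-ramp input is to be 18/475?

One free integrator in G(s): this is a type 1 system.
K_v = lim_{s→0} s·G(s) = K·19 / (8·18) = (19/144)·K.
e_ss = 1/K_v = 18/475 ⇒ K_v = 475/18 ⇒ K = (475/18)/(19/144) = 200.

200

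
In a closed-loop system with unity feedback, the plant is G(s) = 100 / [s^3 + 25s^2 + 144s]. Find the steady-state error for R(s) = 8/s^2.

Factoring s from the denominator leaves a polynomial with constant term 144, so the system is type 1.
K_v = lim_{s→0} s·G(s) = 100 / 144 = 25/36.
e_ss = 8/K_v = 8/(25/36) = 11.52.

11.52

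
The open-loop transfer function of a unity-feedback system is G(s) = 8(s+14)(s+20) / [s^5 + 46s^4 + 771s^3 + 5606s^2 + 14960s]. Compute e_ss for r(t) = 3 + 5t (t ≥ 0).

935/28

Lowest-order denominator term is 14960s, so the open loop has 1 pole at the origin → type 1 system. Treating each term separately:
  • 3: tracked with zero error.
  • 5t: e_ss = 5/K_v with K_v=28/187 → 935/28.
Total e_ss = 935/28.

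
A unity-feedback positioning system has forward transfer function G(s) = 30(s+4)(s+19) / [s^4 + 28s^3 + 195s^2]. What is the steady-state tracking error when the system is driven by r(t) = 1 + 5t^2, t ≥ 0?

65/76

The denominator has no term below 195s^2 — 2 poles at s=0, type 2. Taking each input component in turn:
  • 1: tracked with zero error.
  • 5t^2: e_ss = 10/K_a with K_a=152/13 → 65/76.
Total e_ss = 65/76.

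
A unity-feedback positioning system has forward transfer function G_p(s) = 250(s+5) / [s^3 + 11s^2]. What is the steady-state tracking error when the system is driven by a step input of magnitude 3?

The denominator has no term below 11s^2 — 2 poles at s=0, type 2.
A type-2 system has K_p = ∞, so it tracks a step input with zero steady-state error.

0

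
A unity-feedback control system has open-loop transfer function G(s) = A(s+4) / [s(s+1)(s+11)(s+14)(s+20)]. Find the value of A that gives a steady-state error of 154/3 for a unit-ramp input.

15

The open loop has one pole at the origin → type 1 system.
K_v = lim_{s→0} s·G(s) = A·4 / (1·11·14·20) = (1/770)·A.
e_ss = 1/K_v = 154/3 ⇒ K_v = 3/154 ⇒ A = (3/154)/(1/770) = 15.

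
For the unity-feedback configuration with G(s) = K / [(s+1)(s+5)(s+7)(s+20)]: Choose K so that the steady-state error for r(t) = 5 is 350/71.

10

G(s) has no factors of s in the denominator, so the system is type 0.
K_p = lim_{s→0} G(s) = K / (1·5·7·20) = (1/700)·K.
e_ss = 5/(1 + K_p) = 350/71 ⇒ 1 + (1/700)·K = 71/70 ⇒ K = 10.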